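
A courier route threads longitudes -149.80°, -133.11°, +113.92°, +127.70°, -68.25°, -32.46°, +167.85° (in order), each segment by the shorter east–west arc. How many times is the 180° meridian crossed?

Leg 1: -149.80° → -133.11°, shortest Δλ = 16.69° (east) — does not cross 180°.
Leg 2: -133.11° → +113.92°, shortest Δλ = -112.97° (west) — crosses 180°.
Leg 3: +113.92° → +127.70°, shortest Δλ = 13.78° (east) — does not cross 180°.
Leg 4: +127.70° → -68.25°, shortest Δλ = 164.05° (east) — crosses 180°.
Leg 5: -68.25° → -32.46°, shortest Δλ = 35.79° (east) — does not cross 180°.
Leg 6: -32.46° → +167.85°, shortest Δλ = -159.69° (west) — crosses 180°.
Total crossings: 3.

3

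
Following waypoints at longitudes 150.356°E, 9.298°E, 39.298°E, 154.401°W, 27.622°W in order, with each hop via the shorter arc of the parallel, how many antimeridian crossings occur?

1

Leg 1: +150.356° → +9.298°, shortest Δλ = -141.058° (west) — does not cross 180°.
Leg 2: +9.298° → +39.298°, shortest Δλ = 30.0° (east) — does not cross 180°.
Leg 3: +39.298° → -154.401°, shortest Δλ = 166.301° (east) — crosses 180°.
Leg 4: -154.401° → -27.622°, shortest Δλ = 126.779° (east) — does not cross 180°.
Total crossings: 1.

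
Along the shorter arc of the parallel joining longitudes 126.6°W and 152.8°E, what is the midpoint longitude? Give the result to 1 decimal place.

166.9°W

Signed shortest Δλ from -126.6° to +152.8° is -80.6°.
Midpoint longitude = -126.6° + (-80.6°)/2 = -126.6° − 40.3° = -166.9°.
(The naïve average (-126.6 + +152.8)/2 = 13.1° is on the wrong side of the globe.)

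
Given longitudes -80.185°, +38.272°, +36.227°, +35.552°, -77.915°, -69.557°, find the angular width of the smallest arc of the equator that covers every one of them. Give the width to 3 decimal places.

Sort the longitudes: -80.185°, -77.915°, -69.557°, +35.552°, +36.227°, +38.272°.
Eastward gaps between consecutive values (wrapping around): 2.270°, 8.358°, 105.109°, 0.675°, 2.045°, 241.543°.
Largest gap = 241.543° ⇒ minimal covering band is its complement: 360° − 241.543° = 118.457°.
Band runs from -80.185° eastward to +38.272°.

118.457°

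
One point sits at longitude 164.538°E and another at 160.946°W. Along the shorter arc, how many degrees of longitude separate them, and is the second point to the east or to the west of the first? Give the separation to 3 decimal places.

Raw difference: -160.946 − 164.538 = -325.484°.
Normalise into (−180°, 180°]: -325.484° + 360° = 34.516°.
Positive ⇒ the second point lies to the east; separation 34.516°.

34.516° east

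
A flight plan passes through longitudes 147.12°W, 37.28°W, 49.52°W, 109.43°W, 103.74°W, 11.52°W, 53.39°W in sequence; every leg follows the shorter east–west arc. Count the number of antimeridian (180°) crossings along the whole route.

0

Leg 1: -147.12° → -37.28°, shortest Δλ = 109.84° (east) — does not cross 180°.
Leg 2: -37.28° → -49.52°, shortest Δλ = -12.24° (west) — does not cross 180°.
Leg 3: -49.52° → -109.43°, shortest Δλ = -59.91° (west) — does not cross 180°.
Leg 4: -109.43° → -103.74°, shortest Δλ = 5.69° (east) — does not cross 180°.
Leg 5: -103.74° → -11.52°, shortest Δλ = 92.22° (east) — does not cross 180°.
Leg 6: -11.52° → -53.39°, shortest Δλ = -41.87° (west) — does not cross 180°.
Total crossings: 0.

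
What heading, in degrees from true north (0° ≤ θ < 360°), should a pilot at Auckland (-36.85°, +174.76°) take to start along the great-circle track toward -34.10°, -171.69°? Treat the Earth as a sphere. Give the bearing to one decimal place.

80.0°

Δλ = -171.69 − 174.76 = -346.45°; wrapped into (−180°, 180°]: 13.55°.
θ = atan2( sin Δλ · cos φ₂ , cos φ₁ · sin φ₂ − sin φ₁ · cos φ₂ · cos Δλ )
  = atan2(0.19401, 0.03416) = 80.015° → normalised to [0°, 360°): 80.015°.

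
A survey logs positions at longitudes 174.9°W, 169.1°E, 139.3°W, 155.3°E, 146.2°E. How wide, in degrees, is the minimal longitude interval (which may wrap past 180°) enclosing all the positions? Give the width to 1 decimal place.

Sort the longitudes: -174.9°, -139.3°, +146.2°, +155.3°, +169.1°.
Eastward gaps between consecutive values (wrapping around): 35.6°, 285.5°, 9.1°, 13.8°, 16.0°.
Largest gap = 285.5° ⇒ minimal covering band is its complement: 360° − 285.5° = 74.5°.
Band runs from +146.2° eastward to -139.3°, crossing the antimeridian.

74.5°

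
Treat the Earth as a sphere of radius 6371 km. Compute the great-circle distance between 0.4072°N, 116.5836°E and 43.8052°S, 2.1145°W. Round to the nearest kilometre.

Δλ = -2.1145 − 116.5836 = -118.6981°.
Δφ = -43.8052 − 0.4072 = -44.2124°.
a = sin²(Δφ/2) + cos φ₁ · cos φ₂ · sin²(Δλ/2) = 0.675733.
c = 2·atan2(√a, √(1−a)) = 1.92993 rad → d = 6371·c ≈ 12295.60 km.

12296 km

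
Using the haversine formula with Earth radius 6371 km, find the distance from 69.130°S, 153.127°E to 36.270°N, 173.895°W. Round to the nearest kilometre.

12028 km

Δλ = -173.895 − 153.127 = -327.022°; wrapped into (−180°, 180°]: 32.978°.
Δφ = 36.270 − -69.130 = 105.400°.
a = sin²(Δφ/2) + cos φ₁ · cos φ₂ · sin²(Δλ/2) = 0.655917.
c = 2·atan2(√a, √(1−a)) = 1.88792 rad → d = 6371·c ≈ 12027.93 km.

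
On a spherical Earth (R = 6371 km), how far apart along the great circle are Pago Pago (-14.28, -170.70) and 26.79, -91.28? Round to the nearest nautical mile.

Δλ = -91.28 − -170.70 = 79.42°.
Δφ = 26.79 − -14.28 = 41.07°.
a = sin²(Δφ/2) + cos φ₁ · cos φ₂ · sin²(Δλ/2) = 0.476170.
c = 2·atan2(√a, √(1−a)) = 1.52312 rad → d = 6371·c ≈ 9703.78 km ≈ 5239.62 nmi.

5240 nmi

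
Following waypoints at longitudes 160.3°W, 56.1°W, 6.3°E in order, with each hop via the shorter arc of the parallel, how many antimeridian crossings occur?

0

Leg 1: -160.3° → -56.1°, shortest Δλ = 104.2° (east) — does not cross 180°.
Leg 2: -56.1° → +6.3°, shortest Δλ = 62.4° (east) — does not cross 180°.
Total crossings: 0.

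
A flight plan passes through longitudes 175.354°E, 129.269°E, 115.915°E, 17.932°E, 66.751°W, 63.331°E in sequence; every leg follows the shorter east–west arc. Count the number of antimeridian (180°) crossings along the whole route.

Leg 1: +175.354° → +129.269°, shortest Δλ = -46.085° (west) — does not cross 180°.
Leg 2: +129.269° → +115.915°, shortest Δλ = -13.354° (west) — does not cross 180°.
Leg 3: +115.915° → +17.932°, shortest Δλ = -97.983° (west) — does not cross 180°.
Leg 4: +17.932° → -66.751°, shortest Δλ = -84.683° (west) — does not cross 180°.
Leg 5: -66.751° → +63.331°, shortest Δλ = 130.082° (east) — does not cross 180°.
Total crossings: 0.

0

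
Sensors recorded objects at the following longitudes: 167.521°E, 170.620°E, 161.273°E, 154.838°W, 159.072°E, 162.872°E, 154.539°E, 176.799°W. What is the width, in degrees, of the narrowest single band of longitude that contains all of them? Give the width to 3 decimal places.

50.623°

Sort the longitudes: -176.799°, -154.838°, +154.539°, +159.072°, +161.273°, +162.872°, +167.521°, +170.620°.
Eastward gaps between consecutive values (wrapping around): 21.961°, 309.377°, 4.533°, 2.201°, 1.599°, 4.649°, 3.099°, 12.581°.
Largest gap = 309.377° ⇒ minimal covering band is its complement: 360° − 309.377° = 50.623°.
Band runs from +154.539° eastward to -154.838°, crossing the antimeridian.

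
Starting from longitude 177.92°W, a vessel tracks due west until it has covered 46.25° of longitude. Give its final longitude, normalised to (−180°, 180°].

135.83°E

Start at -177.92°; shift −46.25° → -224.17°.
-224.17° lies outside (−180°, 180°]; add 360° → +135.83°.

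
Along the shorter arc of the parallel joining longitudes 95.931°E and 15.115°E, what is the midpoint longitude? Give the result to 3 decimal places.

Signed shortest Δλ from +95.931° to +15.115° is -80.816°.
Midpoint longitude = +95.931° + (-80.816°)/2 = +95.931° − 40.408° = +55.523°.

55.523°E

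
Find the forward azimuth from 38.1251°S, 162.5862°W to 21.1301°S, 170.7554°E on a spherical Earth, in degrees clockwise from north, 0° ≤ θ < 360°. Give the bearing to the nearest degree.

299°

Δλ = 170.7554 − -162.5862 = 333.3416°; wrapped into (−180°, 180°]: -26.6584°.
θ = atan2( sin Δλ · cos φ₂ , cos φ₁ · sin φ₂ − sin φ₁ · cos φ₂ · cos Δλ )
  = atan2(-0.41850, 0.23107) = -61.095° → normalised to [0°, 360°): 298.905°.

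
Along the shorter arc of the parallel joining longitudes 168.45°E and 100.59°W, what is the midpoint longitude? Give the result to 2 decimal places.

146.07°W

Signed shortest Δλ from +168.45° to -100.59° is +90.96°.
Midpoint longitude = +168.45° + (+90.96°)/2 = +168.45° + 45.48° = +213.93°.
Normalise into (−180°, 180°]: -146.07°.
(The naïve average (+168.45 + -100.59)/2 = 33.93° is on the wrong side of the globe.)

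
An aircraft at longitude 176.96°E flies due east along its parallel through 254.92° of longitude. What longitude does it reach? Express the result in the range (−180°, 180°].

Start at +176.96°; shift +254.92° → +431.88°.
+431.88° lies outside (−180°, 180°]; subtract 360° → +71.88°.

71.88°E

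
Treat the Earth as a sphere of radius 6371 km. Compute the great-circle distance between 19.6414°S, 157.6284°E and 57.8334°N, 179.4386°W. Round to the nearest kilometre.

8872 km

Δλ = -179.4386 − 157.6284 = -337.0670°; wrapped into (−180°, 180°]: 22.9330°.
Δφ = 57.8334 − -19.6414 = 77.4748°.
a = sin²(Δφ/2) + cos φ₁ · cos φ₂ · sin²(Δλ/2) = 0.411381.
c = 2·atan2(√a, √(1−a)) = 1.39262 rad → d = 6371·c ≈ 8872.36 km.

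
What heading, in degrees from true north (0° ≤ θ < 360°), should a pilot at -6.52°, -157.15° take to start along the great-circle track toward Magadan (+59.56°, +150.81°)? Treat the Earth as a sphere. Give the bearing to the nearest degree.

336°

Δλ = 150.81 − -157.15 = 307.96°; wrapped into (−180°, 180°]: -52.04°.
θ = atan2( sin Δλ · cos φ₂ , cos φ₁ · sin φ₂ − sin φ₁ · cos φ₂ · cos Δλ )
  = atan2(-0.39945, 0.89197) = -24.124° → normalised to [0°, 360°): 335.876°.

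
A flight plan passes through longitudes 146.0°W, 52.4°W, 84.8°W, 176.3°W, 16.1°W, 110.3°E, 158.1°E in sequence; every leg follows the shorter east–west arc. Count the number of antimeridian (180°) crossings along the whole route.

Leg 1: -146.0° → -52.4°, shortest Δλ = 93.6° (east) — does not cross 180°.
Leg 2: -52.4° → -84.8°, shortest Δλ = -32.4° (west) — does not cross 180°.
Leg 3: -84.8° → -176.3°, shortest Δλ = -91.5° (west) — does not cross 180°.
Leg 4: -176.3° → -16.1°, shortest Δλ = 160.2° (east) — does not cross 180°.
Leg 5: -16.1° → +110.3°, shortest Δλ = 126.4° (east) — does not cross 180°.
Leg 6: +110.3° → +158.1°, shortest Δλ = 47.8° (east) — does not cross 180°.
Total crossings: 0.

0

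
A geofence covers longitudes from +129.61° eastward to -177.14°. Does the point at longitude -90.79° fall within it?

Band width going east from +129.61° to -177.14°: ((-177.14 − 129.61) mod 360) = 53.25°.
Offset of -90.79° east of the west edge: ((-90.79 − 129.61) mod 360) = 139.60°.
139.60° > 53.25° ⇒ outside.

No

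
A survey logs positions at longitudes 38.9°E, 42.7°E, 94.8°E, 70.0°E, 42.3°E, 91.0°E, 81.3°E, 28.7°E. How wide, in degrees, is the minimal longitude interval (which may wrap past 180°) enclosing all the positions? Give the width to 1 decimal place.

66.1°

Sort the longitudes: +28.7°, +38.9°, +42.3°, +42.7°, +70.0°, +81.3°, +91.0°, +94.8°.
Eastward gaps between consecutive values (wrapping around): 10.2°, 3.4°, 0.4°, 27.3°, 11.3°, 9.7°, 3.8°, 293.9°.
Largest gap = 293.9° ⇒ minimal covering band is its complement: 360° − 293.9° = 66.1°.
Band runs from +28.7° eastward to +94.8°.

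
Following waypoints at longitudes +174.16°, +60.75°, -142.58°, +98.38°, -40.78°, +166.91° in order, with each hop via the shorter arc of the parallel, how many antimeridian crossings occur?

3

Leg 1: +174.16° → +60.75°, shortest Δλ = -113.41° (west) — does not cross 180°.
Leg 2: +60.75° → -142.58°, shortest Δλ = 156.67° (east) — crosses 180°.
Leg 3: -142.58° → +98.38°, shortest Δλ = -119.04° (west) — crosses 180°.
Leg 4: +98.38° → -40.78°, shortest Δλ = -139.16° (west) — does not cross 180°.
Leg 5: -40.78° → +166.91°, shortest Δλ = -152.31° (west) — crosses 180°.
Total crossings: 3.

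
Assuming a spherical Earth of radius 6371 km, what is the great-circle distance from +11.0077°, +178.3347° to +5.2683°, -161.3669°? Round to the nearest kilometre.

Δλ = -161.3669 − 178.3347 = -339.7016°; wrapped into (−180°, 180°]: 20.2984°.
Δφ = 5.2683 − 11.0077 = -5.7394°.
a = sin²(Δφ/2) + cos φ₁ · cos φ₂ · sin²(Δλ/2) = 0.032857.
c = 2·atan2(√a, √(1−a)) = 0.36455 rad → d = 6371·c ≈ 2322.52 km.

2323 km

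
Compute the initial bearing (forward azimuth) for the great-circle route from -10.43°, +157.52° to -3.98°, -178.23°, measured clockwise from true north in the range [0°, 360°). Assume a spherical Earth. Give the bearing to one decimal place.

76.8°

Δλ = -178.23 − 157.52 = -335.75°; wrapped into (−180°, 180°]: 24.25°.
θ = atan2( sin Δλ · cos φ₂ , cos φ₁ · sin φ₂ − sin φ₁ · cos φ₂ · cos Δλ )
  = atan2(0.40973, 0.09640) = 76.760° → normalised to [0°, 360°): 76.760°.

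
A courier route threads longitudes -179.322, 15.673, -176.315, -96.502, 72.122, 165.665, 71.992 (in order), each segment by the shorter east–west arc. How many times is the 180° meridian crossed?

2

Leg 1: -179.322° → +15.673°, shortest Δλ = -165.005° (west) — crosses 180°.
Leg 2: +15.673° → -176.315°, shortest Δλ = 168.012° (east) — crosses 180°.
Leg 3: -176.315° → -96.502°, shortest Δλ = 79.813° (east) — does not cross 180°.
Leg 4: -96.502° → +72.122°, shortest Δλ = 168.624° (east) — does not cross 180°.
Leg 5: +72.122° → +165.665°, shortest Δλ = 93.543° (east) — does not cross 180°.
Leg 6: +165.665° → +71.992°, shortest Δλ = -93.673° (west) — does not cross 180°.
Total crossings: 2.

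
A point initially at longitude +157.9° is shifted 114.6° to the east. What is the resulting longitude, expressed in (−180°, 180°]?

Start at +157.9°; shift +114.6° → +272.5°.
+272.5° lies outside (−180°, 180°]; subtract 360° → -87.5°.

-87.5°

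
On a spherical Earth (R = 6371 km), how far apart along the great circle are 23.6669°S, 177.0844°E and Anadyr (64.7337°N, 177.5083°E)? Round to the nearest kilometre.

Δλ = 177.5083 − 177.0844 = 0.4239°.
Δφ = 64.7337 − -23.6669 = 88.4006°.
a = sin²(Δφ/2) + cos φ₁ · cos φ₂ · sin²(Δλ/2) = 0.486050.
c = 2·atan2(√a, √(1−a)) = 1.54289 rad → d = 6371·c ≈ 9829.77 km.

9830 km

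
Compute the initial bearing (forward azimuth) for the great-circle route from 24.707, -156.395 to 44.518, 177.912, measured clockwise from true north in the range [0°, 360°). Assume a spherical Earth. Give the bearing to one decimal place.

320.0°

Δλ = 177.912 − -156.395 = 334.307°; wrapped into (−180°, 180°]: -25.693°.
θ = atan2( sin Δλ · cos φ₂ , cos φ₁ · sin φ₂ − sin φ₁ · cos φ₂ · cos Δλ )
  = atan2(-0.30913, 0.36838) = -40.002° → normalised to [0°, 360°): 319.998°.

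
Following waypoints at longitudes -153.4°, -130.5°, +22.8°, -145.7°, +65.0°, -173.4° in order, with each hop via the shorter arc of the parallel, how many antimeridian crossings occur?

2

Leg 1: -153.4° → -130.5°, shortest Δλ = 22.9° (east) — does not cross 180°.
Leg 2: -130.5° → +22.8°, shortest Δλ = 153.3° (east) — does not cross 180°.
Leg 3: +22.8° → -145.7°, shortest Δλ = -168.5° (west) — does not cross 180°.
Leg 4: -145.7° → +65.0°, shortest Δλ = -149.3° (west) — crosses 180°.
Leg 5: +65.0° → -173.4°, shortest Δλ = 121.6° (east) — crosses 180°.
Total crossings: 2.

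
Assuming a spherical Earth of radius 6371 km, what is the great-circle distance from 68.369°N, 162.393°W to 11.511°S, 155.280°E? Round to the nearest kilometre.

9487 km

Δλ = 155.280 − -162.393 = 317.673°; wrapped into (−180°, 180°]: -42.327°.
Δφ = -11.511 − 68.369 = -79.880°.
a = sin²(Δφ/2) + cos φ₁ · cos φ₂ · sin²(Δλ/2) = 0.459226.
c = 2·atan2(√a, √(1−a)) = 1.48916 rad → d = 6371·c ≈ 9487.43 km.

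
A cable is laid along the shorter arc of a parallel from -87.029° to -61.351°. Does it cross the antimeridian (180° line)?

Signed shortest Δλ = ((-61.351 − -87.029 + 180) mod 360) − 180 = 25.678°.
Going east by 25.678° from -87.029° reaches -61.351° without touching 180°.

No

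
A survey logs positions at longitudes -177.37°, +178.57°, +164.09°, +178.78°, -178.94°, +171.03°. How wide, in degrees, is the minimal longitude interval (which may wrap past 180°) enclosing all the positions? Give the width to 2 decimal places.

18.54°

Sort the longitudes: -178.94°, -177.37°, +164.09°, +171.03°, +178.57°, +178.78°.
Eastward gaps between consecutive values (wrapping around): 1.57°, 341.46°, 6.94°, 7.54°, 0.21°, 2.28°.
Largest gap = 341.46° ⇒ minimal covering band is its complement: 360° − 341.46° = 18.54°.
Band runs from +164.09° eastward to -177.37°, crossing the antimeridian.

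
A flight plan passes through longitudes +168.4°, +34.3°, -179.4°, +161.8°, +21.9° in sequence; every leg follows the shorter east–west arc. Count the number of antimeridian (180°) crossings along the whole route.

2

Leg 1: +168.4° → +34.3°, shortest Δλ = -134.1° (west) — does not cross 180°.
Leg 2: +34.3° → -179.4°, shortest Δλ = 146.3° (east) — crosses 180°.
Leg 3: -179.4° → +161.8°, shortest Δλ = -18.8° (west) — crosses 180°.
Leg 4: +161.8° → +21.9°, shortest Δλ = -139.9° (west) — does not cross 180°.
Total crossings: 2.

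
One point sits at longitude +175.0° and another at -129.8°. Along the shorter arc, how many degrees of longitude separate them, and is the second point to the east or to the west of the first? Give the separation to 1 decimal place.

55.2° east

Raw difference: -129.8 − 175.0 = -304.8°.
Normalise into (−180°, 180°]: -304.8° + 360° = 55.2°.
Positive ⇒ the second point lies to the east; separation 55.2°.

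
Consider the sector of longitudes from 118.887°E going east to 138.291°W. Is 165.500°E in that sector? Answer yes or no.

Yes

Band width going east from +118.887° to -138.291°: ((-138.291 − 118.887) mod 360) = 102.822°.
Offset of +165.500° east of the west edge: ((165.500 − 118.887) mod 360) = 46.613°.
46.613° ≤ 102.822° ⇒ inside.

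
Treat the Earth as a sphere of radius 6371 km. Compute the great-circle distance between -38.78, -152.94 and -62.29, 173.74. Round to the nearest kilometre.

Δλ = 173.74 − -152.94 = 326.68°; wrapped into (−180°, 180°]: -33.32°.
Δφ = -62.29 − -38.78 = -23.51°.
a = sin²(Δφ/2) + cos φ₁ · cos φ₂ · sin²(Δλ/2) = 0.071299.
c = 2·atan2(√a, √(1−a)) = 0.54060 rad → d = 6371·c ≈ 3444.13 km.

3444 km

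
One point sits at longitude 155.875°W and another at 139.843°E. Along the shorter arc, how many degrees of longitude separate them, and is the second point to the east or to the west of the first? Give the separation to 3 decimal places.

Raw difference: 139.843 − -155.875 = 295.718°.
Normalise into (−180°, 180°]: 295.718° − 360° = -64.282°.
Negative ⇒ the second point lies to the west; separation 64.282°.

64.282° west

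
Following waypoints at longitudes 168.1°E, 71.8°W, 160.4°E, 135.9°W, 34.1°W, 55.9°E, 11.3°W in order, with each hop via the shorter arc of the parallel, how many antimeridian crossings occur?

Leg 1: +168.1° → -71.8°, shortest Δλ = 120.1° (east) — crosses 180°.
Leg 2: -71.8° → +160.4°, shortest Δλ = -127.8° (west) — crosses 180°.
Leg 3: +160.4° → -135.9°, shortest Δλ = 63.7° (east) — crosses 180°.
Leg 4: -135.9° → -34.1°, shortest Δλ = 101.8° (east) — does not cross 180°.
Leg 5: -34.1° → +55.9°, shortest Δλ = 90.0° (east) — does not cross 180°.
Leg 6: +55.9° → -11.3°, shortest Δλ = -67.2° (west) — does not cross 180°.
Total crossings: 3.

3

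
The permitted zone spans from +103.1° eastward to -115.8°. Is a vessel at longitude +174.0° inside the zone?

Yes

Band width going east from +103.1° to -115.8°: ((-115.8 − 103.1) mod 360) = 141.1°.
Offset of +174.0° east of the west edge: ((174.0 − 103.1) mod 360) = 70.9°.
70.9° ≤ 141.1° ⇒ inside.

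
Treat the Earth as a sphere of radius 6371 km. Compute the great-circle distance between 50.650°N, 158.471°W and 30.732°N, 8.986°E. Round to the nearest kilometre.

10882 km

Δλ = 8.986 − -158.471 = 167.457°.
Δφ = 30.732 − 50.650 = -19.918°.
a = sin²(Δφ/2) + cos φ₁ · cos φ₂ · sin²(Δλ/2) = 0.568419.
c = 2·atan2(√a, √(1−a)) = 1.70807 rad → d = 6371·c ≈ 10882.08 km.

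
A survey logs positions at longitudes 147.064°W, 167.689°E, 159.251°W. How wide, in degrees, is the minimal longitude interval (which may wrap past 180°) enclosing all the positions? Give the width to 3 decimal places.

45.247°

Sort the longitudes: -159.251°, -147.064°, +167.689°.
Eastward gaps between consecutive values (wrapping around): 12.187°, 314.753°, 33.060°.
Largest gap = 314.753° ⇒ minimal covering band is its complement: 360° − 314.753° = 45.247°.
Band runs from +167.689° eastward to -147.064°, crossing the antimeridian.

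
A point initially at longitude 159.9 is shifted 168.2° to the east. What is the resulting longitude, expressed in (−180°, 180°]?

-31.9°

Start at +159.9°; shift +168.2° → +328.1°.
+328.1° lies outside (−180°, 180°]; subtract 360° → -31.9°.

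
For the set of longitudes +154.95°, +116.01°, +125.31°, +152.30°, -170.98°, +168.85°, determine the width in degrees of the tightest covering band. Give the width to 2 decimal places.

73.01°

Sort the longitudes: -170.98°, +116.01°, +125.31°, +152.30°, +154.95°, +168.85°.
Eastward gaps between consecutive values (wrapping around): 286.99°, 9.30°, 26.99°, 2.65°, 13.90°, 20.17°.
Largest gap = 286.99° ⇒ minimal covering band is its complement: 360° − 286.99° = 73.01°.
Band runs from +116.01° eastward to -170.98°, crossing the antimeridian.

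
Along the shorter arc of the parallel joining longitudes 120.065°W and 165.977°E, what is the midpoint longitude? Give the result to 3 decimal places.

157.044°W

Signed shortest Δλ from -120.065° to +165.977° is -73.958°.
Midpoint longitude = -120.065° + (-73.958°)/2 = -120.065° − 36.979° = -157.044°.
(The naïve average (-120.065 + +165.977)/2 = 22.956° is on the wrong side of the globe.)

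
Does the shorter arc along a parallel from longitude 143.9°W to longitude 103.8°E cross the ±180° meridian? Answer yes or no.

Naïve |103.8 − -143.9| = 247.7° > 180°, so the shorter arc goes the other way round — across 180°.
Signed shortest Δλ = ((103.8 − -143.9 + 180) mod 360) − 180 = -112.3°.
Going west by 112.3° from -143.9° passes through 180° before reaching +103.8°.

Yes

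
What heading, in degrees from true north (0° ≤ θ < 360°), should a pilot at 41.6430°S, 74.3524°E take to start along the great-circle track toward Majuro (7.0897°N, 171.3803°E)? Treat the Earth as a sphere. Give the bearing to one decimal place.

Δλ = 171.3803 − 74.3524 = 97.0279°.
θ = atan2( sin Δλ · cos φ₂ , cos φ₁ · sin φ₂ − sin φ₁ · cos φ₂ · cos Δλ )
  = atan2(0.98490, 0.01155) = 89.328° → normalised to [0°, 360°): 89.328°.

89.3°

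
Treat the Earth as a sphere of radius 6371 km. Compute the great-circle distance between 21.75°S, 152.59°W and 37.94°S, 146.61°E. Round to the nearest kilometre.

Δλ = 146.61 − -152.59 = 299.20°; wrapped into (−180°, 180°]: -60.80°.
Δφ = -37.94 − -21.75 = -16.19°.
a = sin²(Δφ/2) + cos φ₁ · cos φ₂ · sin²(Δλ/2) = 0.207403.
c = 2·atan2(√a, √(1−a)) = 0.94568 rad → d = 6371·c ≈ 6024.91 km.

6025 km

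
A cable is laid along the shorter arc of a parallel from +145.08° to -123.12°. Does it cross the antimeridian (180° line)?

Yes

Naïve |-123.12 − 145.08| = 268.2° > 180°, so the shorter arc goes the other way round — across 180°.
Signed shortest Δλ = ((-123.12 − 145.08 + 180) mod 360) − 180 = 91.8°.
Going east by 91.8° from +145.08° passes through 180° before reaching -123.12°.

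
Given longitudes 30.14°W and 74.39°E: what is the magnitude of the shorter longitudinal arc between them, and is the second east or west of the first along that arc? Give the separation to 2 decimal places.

104.53° east

Raw difference: 74.39 − -30.14 = 104.53°.
Normalise into (−180°, 180°]: 104.53° stays 104.53°.
Positive ⇒ the second point lies to the east; separation 104.53°.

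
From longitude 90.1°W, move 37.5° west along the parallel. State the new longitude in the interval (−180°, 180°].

Start at -90.1°; shift −37.5° → -127.6°.
-127.6° already lies in (−180°, 180°].

127.6°W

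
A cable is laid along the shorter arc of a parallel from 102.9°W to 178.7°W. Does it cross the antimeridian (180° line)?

No

Signed shortest Δλ = ((-178.7 − -102.9 + 180) mod 360) − 180 = -75.8°.
Going west by 75.8° from -102.9° reaches -178.7° without touching 180°.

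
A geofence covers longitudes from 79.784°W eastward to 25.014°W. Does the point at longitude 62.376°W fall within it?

Yes

Band width going east from -79.784° to -25.014°: ((-25.014 − -79.784) mod 360) = 54.770°.
Offset of -62.376° east of the west edge: ((-62.376 − -79.784) mod 360) = 17.408°.
17.408° ≤ 54.770° ⇒ inside.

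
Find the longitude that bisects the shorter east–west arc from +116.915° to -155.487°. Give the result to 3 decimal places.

Signed shortest Δλ from +116.915° to -155.487° is +87.598°.
Midpoint longitude = +116.915° + (+87.598°)/2 = +116.915° + 43.799° = +160.714°.
(The naïve average (+116.915 + -155.487)/2 = -19.286° is on the wrong side of the globe.)

+160.714°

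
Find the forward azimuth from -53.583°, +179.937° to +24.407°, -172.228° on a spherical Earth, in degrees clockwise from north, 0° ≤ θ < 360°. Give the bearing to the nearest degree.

7°

Δλ = -172.228 − 179.937 = -352.165°; wrapped into (−180°, 180°]: 7.835°.
θ = atan2( sin Δλ · cos φ₂ , cos φ₁ · sin φ₂ − sin φ₁ · cos φ₂ · cos Δλ )
  = atan2(0.12414, 0.97127) = 7.283° → normalised to [0°, 360°): 7.283°.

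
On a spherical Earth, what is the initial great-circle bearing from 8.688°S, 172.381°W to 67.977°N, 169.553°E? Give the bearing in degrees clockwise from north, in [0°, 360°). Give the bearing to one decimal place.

Δλ = 169.553 − -172.381 = 341.934°; wrapped into (−180°, 180°]: -18.066°.
θ = atan2( sin Δλ · cos φ₂ , cos φ₁ · sin φ₂ − sin φ₁ · cos φ₂ · cos Δλ )
  = atan2(-0.11629, 0.97025) = -6.834° → normalised to [0°, 360°): 353.166°.

353.2°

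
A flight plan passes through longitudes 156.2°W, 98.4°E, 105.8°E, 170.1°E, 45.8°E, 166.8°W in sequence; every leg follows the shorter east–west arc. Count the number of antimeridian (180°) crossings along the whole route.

Leg 1: -156.2° → +98.4°, shortest Δλ = -105.4° (west) — crosses 180°.
Leg 2: +98.4° → +105.8°, shortest Δλ = 7.4° (east) — does not cross 180°.
Leg 3: +105.8° → +170.1°, shortest Δλ = 64.3° (east) — does not cross 180°.
Leg 4: +170.1° → +45.8°, shortest Δλ = -124.3° (west) — does not cross 180°.
Leg 5: +45.8° → -166.8°, shortest Δλ = 147.4° (east) — crosses 180°.
Total crossings: 2.

2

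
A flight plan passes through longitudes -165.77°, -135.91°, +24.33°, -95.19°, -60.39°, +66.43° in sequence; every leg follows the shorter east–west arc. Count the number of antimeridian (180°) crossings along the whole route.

Leg 1: -165.77° → -135.91°, shortest Δλ = 29.86° (east) — does not cross 180°.
Leg 2: -135.91° → +24.33°, shortest Δλ = 160.24° (east) — does not cross 180°.
Leg 3: +24.33° → -95.19°, shortest Δλ = -119.52° (west) — does not cross 180°.
Leg 4: -95.19° → -60.39°, shortest Δλ = 34.8° (east) — does not cross 180°.
Leg 5: -60.39° → +66.43°, shortest Δλ = 126.82° (east) — does not cross 180°.
Total crossings: 0.

0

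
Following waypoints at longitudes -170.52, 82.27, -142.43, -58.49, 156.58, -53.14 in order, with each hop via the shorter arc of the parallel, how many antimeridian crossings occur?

4

Leg 1: -170.52° → +82.27°, shortest Δλ = -107.21° (west) — crosses 180°.
Leg 2: +82.27° → -142.43°, shortest Δλ = 135.3° (east) — crosses 180°.
Leg 3: -142.43° → -58.49°, shortest Δλ = 83.94° (east) — does not cross 180°.
Leg 4: -58.49° → +156.58°, shortest Δλ = -144.93° (west) — crosses 180°.
Leg 5: +156.58° → -53.14°, shortest Δλ = 150.28° (east) — crosses 180°.
Total crossings: 4.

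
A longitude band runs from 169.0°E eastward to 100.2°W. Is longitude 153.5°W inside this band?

Yes

Band width going east from +169.0° to -100.2°: ((-100.2 − 169.0) mod 360) = 90.8°.
Offset of -153.5° east of the west edge: ((-153.5 − 169.0) mod 360) = 37.5°.
37.5° ≤ 90.8° ⇒ inside.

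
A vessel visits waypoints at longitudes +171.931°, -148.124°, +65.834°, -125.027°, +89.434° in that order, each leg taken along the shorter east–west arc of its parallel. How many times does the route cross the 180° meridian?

Leg 1: +171.931° → -148.124°, shortest Δλ = 39.945° (east) — crosses 180°.
Leg 2: -148.124° → +65.834°, shortest Δλ = -146.042° (west) — crosses 180°.
Leg 3: +65.834° → -125.027°, shortest Δλ = 169.139° (east) — crosses 180°.
Leg 4: -125.027° → +89.434°, shortest Δλ = -145.539° (west) — crosses 180°.
Total crossings: 4.

4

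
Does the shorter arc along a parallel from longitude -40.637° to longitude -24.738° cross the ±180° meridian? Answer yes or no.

Signed shortest Δλ = ((-24.738 − -40.637 + 180) mod 360) − 180 = 15.899°.
Going east by 15.899° from -40.637° reaches -24.738° without touching 180°.

No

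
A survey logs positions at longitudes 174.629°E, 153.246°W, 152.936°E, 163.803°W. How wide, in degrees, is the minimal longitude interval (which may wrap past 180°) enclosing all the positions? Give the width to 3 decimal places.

Sort the longitudes: -163.803°, -153.246°, +152.936°, +174.629°.
Eastward gaps between consecutive values (wrapping around): 10.557°, 306.182°, 21.693°, 21.568°.
Largest gap = 306.182° ⇒ minimal covering band is its complement: 360° − 306.182° = 53.818°.
Band runs from +152.936° eastward to -153.246°, crossing the antimeridian.

53.818°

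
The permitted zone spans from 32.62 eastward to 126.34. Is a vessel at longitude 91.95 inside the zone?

Yes

Band width going east from +32.62° to +126.34°: ((126.34 − 32.62) mod 360) = 93.72°.
Offset of +91.95° east of the west edge: ((91.95 − 32.62) mod 360) = 59.33°.
59.33° ≤ 93.72° ⇒ inside.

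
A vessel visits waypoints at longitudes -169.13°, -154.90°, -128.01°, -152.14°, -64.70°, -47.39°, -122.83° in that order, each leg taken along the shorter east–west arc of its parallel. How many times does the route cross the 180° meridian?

0

Leg 1: -169.13° → -154.90°, shortest Δλ = 14.23° (east) — does not cross 180°.
Leg 2: -154.90° → -128.01°, shortest Δλ = 26.89° (east) — does not cross 180°.
Leg 3: -128.01° → -152.14°, shortest Δλ = -24.13° (west) — does not cross 180°.
Leg 4: -152.14° → -64.70°, shortest Δλ = 87.44° (east) — does not cross 180°.
Leg 5: -64.70° → -47.39°, shortest Δλ = 17.31° (east) — does not cross 180°.
Leg 6: -47.39° → -122.83°, shortest Δλ = -75.44° (west) — does not cross 180°.
Total crossings: 0.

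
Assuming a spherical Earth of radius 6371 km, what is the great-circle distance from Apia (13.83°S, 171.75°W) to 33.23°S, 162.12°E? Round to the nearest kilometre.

Δλ = 162.12 − -171.75 = 333.87°; wrapped into (−180°, 180°]: -26.13°.
Δφ = -33.23 − -13.83 = -19.40°.
a = sin²(Δφ/2) + cos φ₁ · cos φ₂ · sin²(Δλ/2) = 0.069895.
c = 2·atan2(√a, √(1−a)) = 0.53511 rad → d = 6371·c ≈ 3409.21 km.

3409 km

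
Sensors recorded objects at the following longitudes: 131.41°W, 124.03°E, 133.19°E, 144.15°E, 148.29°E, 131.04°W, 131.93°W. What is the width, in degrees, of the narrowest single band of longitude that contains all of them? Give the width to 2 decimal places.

104.93°

Sort the longitudes: -131.93°, -131.41°, -131.04°, +124.03°, +133.19°, +144.15°, +148.29°.
Eastward gaps between consecutive values (wrapping around): 0.52°, 0.37°, 255.07°, 9.16°, 10.96°, 4.14°, 79.78°.
Largest gap = 255.07° ⇒ minimal covering band is its complement: 360° − 255.07° = 104.93°.
Band runs from +124.03° eastward to -131.04°, crossing the antimeridian.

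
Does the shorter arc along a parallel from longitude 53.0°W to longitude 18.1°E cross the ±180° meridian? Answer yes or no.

Signed shortest Δλ = ((18.1 − -53.0 + 180) mod 360) − 180 = 71.1°.
Going east by 71.1° from -53.0° reaches +18.1° without touching 180°.

No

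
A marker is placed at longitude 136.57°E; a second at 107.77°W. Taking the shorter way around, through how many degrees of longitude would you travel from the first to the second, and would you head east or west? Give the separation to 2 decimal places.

Raw difference: -107.77 − 136.57 = -244.34°.
Normalise into (−180°, 180°]: -244.34° + 360° = 115.66°.
Positive ⇒ the second point lies to the east; separation 115.66°.

115.66° east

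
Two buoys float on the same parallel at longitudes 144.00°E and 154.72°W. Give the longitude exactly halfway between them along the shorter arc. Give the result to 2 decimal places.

Signed shortest Δλ from +144.00° to -154.72° is +61.28°.
Midpoint longitude = +144.00° + (+61.28°)/2 = +144.00° + 30.64° = +174.64°.
(The naïve average (+144.00 + -154.72)/2 = -5.36° is on the wrong side of the globe.)

174.64°E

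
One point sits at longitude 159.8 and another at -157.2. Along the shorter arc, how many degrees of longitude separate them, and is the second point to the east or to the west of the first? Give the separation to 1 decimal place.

Raw difference: -157.2 − 159.8 = -317.0°.
Normalise into (−180°, 180°]: -317.0° + 360° = 43.0°.
Positive ⇒ the second point lies to the east; separation 43.0°.

43.0° east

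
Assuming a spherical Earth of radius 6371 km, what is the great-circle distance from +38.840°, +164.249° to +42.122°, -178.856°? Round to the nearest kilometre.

Δλ = -178.856 − 164.249 = -343.105°; wrapped into (−180°, 180°]: 16.895°.
Δφ = 42.122 − 38.840 = 3.282°.
a = sin²(Δφ/2) + cos φ₁ · cos φ₂ · sin²(Δλ/2) = 0.013288.
c = 2·atan2(√a, √(1−a)) = 0.23106 rad → d = 6371·c ≈ 1472.07 km.

1472 km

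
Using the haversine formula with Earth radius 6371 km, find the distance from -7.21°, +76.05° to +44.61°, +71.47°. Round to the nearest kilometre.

5780 km

Δλ = 71.47 − 76.05 = -4.58°.
Δφ = 44.61 − -7.21 = 51.82°.
a = sin²(Δφ/2) + cos φ₁ · cos φ₂ · sin²(Δλ/2) = 0.192061.
c = 2·atan2(√a, √(1−a)) = 0.90730 rad → d = 6371·c ≈ 5780.38 km.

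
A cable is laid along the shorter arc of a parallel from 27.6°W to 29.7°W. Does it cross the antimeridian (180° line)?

No

Signed shortest Δλ = ((-29.7 − -27.6 + 180) mod 360) − 180 = -2.1°.
Going west by 2.1° from -27.6° reaches -29.7° without touching 180°.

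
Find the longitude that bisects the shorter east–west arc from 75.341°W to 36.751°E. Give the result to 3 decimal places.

19.295°W

Signed shortest Δλ from -75.341° to +36.751° is +112.092°.
Midpoint longitude = -75.341° + (+112.092°)/2 = -75.341° + 56.046° = -19.295°.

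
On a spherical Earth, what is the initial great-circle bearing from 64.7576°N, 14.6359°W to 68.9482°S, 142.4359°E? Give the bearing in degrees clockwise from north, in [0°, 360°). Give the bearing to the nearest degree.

Δλ = 142.4359 − -14.6359 = 157.0718°.
θ = atan2( sin Δλ · cos φ₂ , cos φ₁ · sin φ₂ − sin φ₁ · cos φ₂ · cos Δλ )
  = atan2(0.13994, -0.09874) = 125.207° → normalised to [0°, 360°): 125.207°.

125°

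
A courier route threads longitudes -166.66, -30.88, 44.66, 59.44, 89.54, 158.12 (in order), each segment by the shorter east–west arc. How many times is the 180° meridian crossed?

Leg 1: -166.66° → -30.88°, shortest Δλ = 135.78° (east) — does not cross 180°.
Leg 2: -30.88° → +44.66°, shortest Δλ = 75.54° (east) — does not cross 180°.
Leg 3: +44.66° → +59.44°, shortest Δλ = 14.78° (east) — does not cross 180°.
Leg 4: +59.44° → +89.54°, shortest Δλ = 30.1° (east) — does not cross 180°.
Leg 5: +89.54° → +158.12°, shortest Δλ = 68.58° (east) — does not cross 180°.
Total crossings: 0.

0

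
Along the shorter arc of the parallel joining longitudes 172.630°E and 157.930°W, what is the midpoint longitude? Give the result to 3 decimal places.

172.650°W

Signed shortest Δλ from +172.630° to -157.930° is +29.440°.
Midpoint longitude = +172.630° + (+29.440°)/2 = +172.630° + 14.720° = +187.350°.
Normalise into (−180°, 180°]: -172.650°.
(The naïve average (+172.630 + -157.930)/2 = 7.35° is on the wrong side of the globe.)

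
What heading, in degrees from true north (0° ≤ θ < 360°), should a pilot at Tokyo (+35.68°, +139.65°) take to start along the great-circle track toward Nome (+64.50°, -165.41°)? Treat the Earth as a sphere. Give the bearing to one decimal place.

Δλ = -165.41 − 139.65 = -305.06°; wrapped into (−180°, 180°]: 54.94°.
θ = atan2( sin Δλ · cos φ₂ , cos φ₁ · sin φ₂ − sin φ₁ · cos φ₂ · cos Δλ )
  = atan2(0.35240, 0.58892) = 30.895° → normalised to [0°, 360°): 30.895°.

30.9°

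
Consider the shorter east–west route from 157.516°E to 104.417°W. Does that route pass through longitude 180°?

Naïve |-104.417 − 157.516| = 261.933° > 180°, so the shorter arc goes the other way round — across 180°.
Signed shortest Δλ = ((-104.417 − 157.516 + 180) mod 360) − 180 = 98.067°.
Going east by 98.067° from +157.516° passes through 180° before reaching -104.417°.

Yes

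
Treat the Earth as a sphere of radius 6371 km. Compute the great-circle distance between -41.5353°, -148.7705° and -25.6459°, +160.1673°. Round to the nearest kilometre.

4968 km

Δλ = 160.1673 − -148.7705 = 308.9378°; wrapped into (−180°, 180°]: -51.0622°.
Δφ = -25.6459 − -41.5353 = 15.8894°.
a = sin²(Δφ/2) + cos φ₁ · cos φ₂ · sin²(Δλ/2) = 0.144457.
c = 2·atan2(√a, √(1−a)) = 0.77975 rad → d = 6371·c ≈ 4967.82 km.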